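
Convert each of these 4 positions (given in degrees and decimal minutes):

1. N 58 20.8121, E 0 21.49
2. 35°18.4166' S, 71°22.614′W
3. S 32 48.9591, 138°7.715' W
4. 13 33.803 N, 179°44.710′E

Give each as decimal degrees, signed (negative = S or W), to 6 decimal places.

Point 1:
  Lat: 20.8121′ = 0.346868°; total 58.3468683
  N ⇒ keep positive
  Lon: 21.49′ = 0.358167°; total 0.3581667
  E → positive
Point 2:
  φ: 18.4166′ = 0.306943°; total 35.3069433
  hemisphere S, so the sign is −
  Longitude: 22.614′ = 0.376900°; total 71.3769000
  hemisphere W, so the sign is −
Point 3:
  Latitude: 48.9591′ = 0.815985°; total 32.8159850
  hemisphere S, so the sign is −
  Lon: 138 + 7.715/60 = 138.1285833
  W → negative
Point 4:
  Lat: 33.803′ = 0.563383°; total 13.5633833
  N → positive
  Lon: 179 + 44.71/60 = 179.7451667
  E → positive

1. 58.346868, 0.358167
2. -35.306943, -71.376900
3. -32.815985, -138.128583
4. 13.563383, 179.745167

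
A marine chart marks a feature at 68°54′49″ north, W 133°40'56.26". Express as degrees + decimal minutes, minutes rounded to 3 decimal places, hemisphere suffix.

68° 54.817′ N, 133° 40.938′ W

φ: 54 + 49/60 = 54.81667′
Lon: 40 + 56.26/60 = 40.93767′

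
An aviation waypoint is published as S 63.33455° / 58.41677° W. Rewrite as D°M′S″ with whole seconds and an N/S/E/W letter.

φ: 0.334550° → 20.07300′; 0.07300 × 60 = 4.38″
Longitude: whole degrees 58; 25.00620′ → 25′ and 0.37″

63°20′4″ S, 58°25′0″ W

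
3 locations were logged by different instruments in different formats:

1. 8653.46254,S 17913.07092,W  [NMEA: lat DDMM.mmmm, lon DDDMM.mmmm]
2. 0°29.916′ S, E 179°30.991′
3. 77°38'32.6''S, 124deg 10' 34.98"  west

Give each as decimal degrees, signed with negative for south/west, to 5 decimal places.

Point 1:
  φ: degrees = first 2 digits = 86, minutes = 53.46254; 86 + 53.46254/60 = 86.891042
  hemisphere S, so the sign is −
  Lon: degrees = first 3 digits = 179, minutes = 13.07092; 179 + 13.07092/60 = 179.217849
  W ⇒ negate
Point 2:
  Latitude: 0 + 29.916/60 = 0.498600
  hemisphere S, so the sign is −
  Lon: 30.991′ = 0.516517°; total 179.516517
  E ⇒ keep positive
Point 3:
  Lat: 77° + 38/60 + 32.6/3600 = 77 + 0.633333 + 0.009056 = 77.642389
  hemisphere S, so the sign is −
  Lon: 10′ + 34.98″ = 10.58300′; 124 + 10.58300/60 = 124.176383
  hemisphere W, so the sign is −

1. -86.89104, -179.21785
2. -0.49860, 179.51652
3. -77.64239, -124.17638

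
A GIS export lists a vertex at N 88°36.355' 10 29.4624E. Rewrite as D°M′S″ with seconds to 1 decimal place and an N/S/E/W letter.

88°36′21.3″ N, 10°29′27.7″ E

Lat: 36.35500′ → 36′ and 0.35500 × 60 = 21.300″
Lon: 29.46240′ → 29′ and 0.46240 × 60 = 27.744″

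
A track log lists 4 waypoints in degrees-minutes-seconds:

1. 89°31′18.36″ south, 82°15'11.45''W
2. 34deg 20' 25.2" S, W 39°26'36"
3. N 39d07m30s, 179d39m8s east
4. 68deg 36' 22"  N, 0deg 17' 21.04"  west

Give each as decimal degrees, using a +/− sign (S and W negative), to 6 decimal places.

Point 1:
  φ: 89 + 31/60 + 18.36/3600 = 89.5217667
  S → negative
  Lon: 15′ + 11.45″ = 15.19083′; 82 + 15.19083/60 = 82.2531806
  W → negative
Point 2:
  φ: 34 + 20/60 + 25.2/3600 = 34.3403333
  hemisphere S, so the sign is −
  λ: 26′ + 36″ = 26.60000′; 39 + 26.60000/60 = 39.4433333
  W ⇒ negate
Point 3:
  Lat: 39 + 7/60 + 30/3600 = 39.1250000
  N ⇒ keep positive
  Longitude: 39′ + 8″ = 39.13333′; 179 + 39.13333/60 = 179.6522222
  E ⇒ keep positive
Point 4:
  φ: 68° + 36/60 + 22/3600 = 68 + 0.600000 + 0.006111 = 68.6061111
  N → positive
  Longitude: 17′ + 21.04″ = 17.35067′; 0 + 17.35067/60 = 0.2891778
  W → negative

1. -89.521767, -82.253181
2. -34.340333, -39.443333
3. 39.125000, 179.652222
4. 68.606111, -0.289178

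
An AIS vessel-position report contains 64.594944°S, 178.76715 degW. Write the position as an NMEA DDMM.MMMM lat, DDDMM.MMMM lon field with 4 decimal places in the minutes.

6435.6966,S / 17846.0290,W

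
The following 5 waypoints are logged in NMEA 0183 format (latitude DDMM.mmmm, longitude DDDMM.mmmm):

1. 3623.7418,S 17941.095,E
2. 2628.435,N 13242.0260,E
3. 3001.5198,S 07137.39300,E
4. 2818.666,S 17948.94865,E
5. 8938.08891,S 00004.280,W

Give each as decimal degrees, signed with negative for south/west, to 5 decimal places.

1. -36.39570, 179.68492
2. 26.47392, 132.70043
3. -30.02533, 71.62322
4. -28.31110, 179.81581
5. -89.63482, -0.07133

Point 1:
  Lat: degrees = first 2 digits = 36, minutes = 23.7418; 36 + 23.7418/60 = 36.395697
  S ⇒ negate
  Longitude: split at 3 digits → 179° and 41.095′; 179 + 41.095/60 = 179.684917
  E ⇒ keep positive
Point 2:
  φ: split at 2 digits → 26° and 28.435′; 26 + 28.435/60 = 26.473917
  N → positive
  Longitude: degrees = first 3 digits = 132, minutes = 42.026; 132 + 42.026/60 = 132.700433
  E ⇒ keep positive
Point 3:
  φ: split at 2 digits → 30° and 1.5198′; 30 + 1.5198/60 = 30.025330
  S ⇒ negate
  Longitude: degrees = first 3 digits = 71, minutes = 37.393; 71 + 37.393/60 = 71.623217
  E → positive
Point 4:
  φ: split at 2 digits → 28° and 18.666′; 28 + 18.666/60 = 28.311100
  hemisphere S, so the sign is −
  Longitude: split at 3 digits → 179° and 48.94865′; 179 + 48.94865/60 = 179.815811
  E ⇒ keep positive
Point 5:
  Lat: split at 2 digits → 89° and 38.08891′; 89 + 38.08891/60 = 89.634815
  S ⇒ negate
  Lon: degrees = first 3 digits = 0, minutes = 4.28; 0 + 4.28/60 = 0.071333
  hemisphere W, so the sign is −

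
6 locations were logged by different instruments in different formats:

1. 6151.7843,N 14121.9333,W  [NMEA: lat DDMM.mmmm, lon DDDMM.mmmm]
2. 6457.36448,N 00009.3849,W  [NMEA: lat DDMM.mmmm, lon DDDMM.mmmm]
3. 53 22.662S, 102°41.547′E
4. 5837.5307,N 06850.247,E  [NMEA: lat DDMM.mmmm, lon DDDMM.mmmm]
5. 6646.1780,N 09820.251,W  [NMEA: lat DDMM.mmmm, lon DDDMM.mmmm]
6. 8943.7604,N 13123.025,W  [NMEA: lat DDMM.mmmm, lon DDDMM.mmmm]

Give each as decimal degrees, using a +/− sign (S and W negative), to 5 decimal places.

1. 61.86307, -141.36556
2. 64.95607, -0.15642
3. -53.37770, 102.69245
4. 58.62551, 68.83745
5. 66.76963, -98.33752
6. 89.72934, -131.38375

Point 1:
  φ: degrees = first 2 digits = 61, minutes = 51.7843; 61 + 51.7843/60 = 61.863072
  N ⇒ keep positive
  Longitude: split at 3 digits → 141° and 21.9333′; 141 + 21.9333/60 = 141.365555
  hemisphere W, so the sign is −
Point 2:
  Latitude: split at 2 digits → 64° and 57.36448′; 64 + 57.36448/60 = 64.956075
  N → positive
  Lon: split at 3 digits → 000° and 9.3849′; 0 + 9.3849/60 = 0.156415
  W ⇒ negate
Point 3:
  Latitude: 53 + 22.662/60 = 53.377700
  hemisphere S, so the sign is −
  Lon: 102 + 41.547/60 = 102.692450
  E → positive
Point 4:
  Lat: degrees = first 2 digits = 58, minutes = 37.5307; 58 + 37.5307/60 = 58.625512
  N → positive
  Lon: split at 3 digits → 068° and 50.247′; 68 + 50.247/60 = 68.837450
  E ⇒ keep positive
Point 5:
  Lat: degrees = first 2 digits = 66, minutes = 46.178; 66 + 46.178/60 = 66.769633
  N → positive
  Lon: split at 3 digits → 098° and 20.251′; 98 + 20.251/60 = 98.337517
  hemisphere W, so the sign is −
Point 6:
  φ: split at 2 digits → 89° and 43.7604′; 89 + 43.7604/60 = 89.729340
  N → positive
  λ: degrees = first 3 digits = 131, minutes = 23.025; 131 + 23.025/60 = 131.383750
  W → negative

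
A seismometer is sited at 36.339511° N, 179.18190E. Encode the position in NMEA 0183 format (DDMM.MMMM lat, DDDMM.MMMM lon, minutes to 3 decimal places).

φ: fractional part 0.339511 → 20.37066 minutes
λ: 179° + 0.181900 × 60 = 179° 10.91400′

3620.371,N / 17910.914,E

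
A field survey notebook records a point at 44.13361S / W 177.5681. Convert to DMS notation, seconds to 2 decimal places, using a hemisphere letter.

44°08′1.00″ S, 177°34′5.16″ W

φ: whole degrees 44; 8.01660′ → 8′ and 0.9960″
λ: whole degrees 177; 34.08600′ → 34′ and 5.1600″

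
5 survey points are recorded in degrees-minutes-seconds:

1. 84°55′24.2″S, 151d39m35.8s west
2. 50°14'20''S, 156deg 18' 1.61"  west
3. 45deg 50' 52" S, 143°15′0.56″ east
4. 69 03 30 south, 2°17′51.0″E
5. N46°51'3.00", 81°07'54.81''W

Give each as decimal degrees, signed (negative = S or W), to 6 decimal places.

1. -84.923389, -151.659944
2. -50.238889, -156.300447
3. -45.847778, 143.250156
4. -69.058333, 2.297500
5. 46.850833, -81.131892

Point 1:
  φ: 84 + 55/60 + 24.2/3600 = 84.9233889
  hemisphere S, so the sign is −
  λ: 151 + 39/60 + 35.8/3600 = 151.6599444
  W → negative
Point 2:
  Latitude: 50° + 14/60 + 20/3600 = 50 + 0.233333 + 0.005556 = 50.2388889
  S → negative
  Lon: 18′ + 1.61″ = 18.02683′; 156 + 18.02683/60 = 156.3004472
  hemisphere W, so the sign is −
Point 3:
  φ: 45 + 50/60 + 52/3600 = 45.8477778
  S ⇒ negate
  Lon: 143° + 15/60 + 0.56/3600 = 143 + 0.250000 + 0.000156 = 143.2501556
  E → positive
Point 4:
  φ: 3′ + 30″ = 3.50000′; 69 + 3.50000/60 = 69.0583333
  hemisphere S, so the sign is −
  Lon: 2 + 17/60 + 51/3600 = 2.2975000
  E ⇒ keep positive
Point 5:
  Latitude: 46° + 51/60 + 3/3600 = 46 + 0.850000 + 0.000833 = 46.8508333
  N → positive
  Lon: 81 + 7/60 + 54.81/3600 = 81.1318917
  hemisphere W, so the sign is −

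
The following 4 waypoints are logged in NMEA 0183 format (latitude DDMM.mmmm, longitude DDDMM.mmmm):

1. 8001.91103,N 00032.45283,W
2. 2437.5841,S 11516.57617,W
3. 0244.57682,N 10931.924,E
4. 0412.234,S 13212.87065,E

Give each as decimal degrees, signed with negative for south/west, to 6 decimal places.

Point 1:
  Latitude: split at 2 digits → 80° and 1.91103′; 80 + 1.91103/60 = 80.0318505
  N ⇒ keep positive
  Longitude: degrees = first 3 digits = 0, minutes = 32.45283; 0 + 32.45283/60 = 0.5408805
  hemisphere W, so the sign is −
Point 2:
  Latitude: degrees = first 2 digits = 24, minutes = 37.5841; 24 + 37.5841/60 = 24.6264017
  S → negative
  Longitude: split at 3 digits → 115° and 16.57617′; 115 + 16.57617/60 = 115.2762695
  W ⇒ negate
Point 3:
  Lat: split at 2 digits → 02° and 44.57682′; 2 + 44.57682/60 = 2.7429470
  N → positive
  Longitude: degrees = first 3 digits = 109, minutes = 31.924; 109 + 31.924/60 = 109.5320667
  E ⇒ keep positive
Point 4:
  φ: split at 2 digits → 04° and 12.234′; 4 + 12.234/60 = 4.2039000
  S → negative
  λ: split at 3 digits → 132° and 12.87065′; 132 + 12.87065/60 = 132.2145108
  E → positive

1. 80.031851, -0.540881
2. -24.626402, -115.276270
3. 2.742947, 109.532067
4. -4.203900, 132.214511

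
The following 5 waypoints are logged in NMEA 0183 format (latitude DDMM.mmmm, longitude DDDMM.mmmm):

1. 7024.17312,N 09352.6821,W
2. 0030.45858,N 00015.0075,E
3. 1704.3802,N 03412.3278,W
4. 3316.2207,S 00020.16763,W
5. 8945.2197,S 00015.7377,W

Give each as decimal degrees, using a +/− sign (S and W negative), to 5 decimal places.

1. 70.40289, -93.87804
2. 0.50764, 0.25013
3. 17.07300, -34.20546
4. -33.27035, -0.33613
5. -89.75366, -0.26230

Point 1:
  φ: split at 2 digits → 70° and 24.17312′; 70 + 24.17312/60 = 70.402885
  N ⇒ keep positive
  Longitude: degrees = first 3 digits = 93, minutes = 52.6821; 93 + 52.6821/60 = 93.878035
  W ⇒ negate
Point 2:
  Latitude: split at 2 digits → 00° and 30.45858′; 0 + 30.45858/60 = 0.507643
  N ⇒ keep positive
  Longitude: degrees = first 3 digits = 0, minutes = 15.0075; 0 + 15.0075/60 = 0.250125
  E ⇒ keep positive
Point 3:
  φ: split at 2 digits → 17° and 4.3802′; 17 + 4.3802/60 = 17.073003
  N ⇒ keep positive
  Lon: degrees = first 3 digits = 34, minutes = 12.3278; 34 + 12.3278/60 = 34.205463
  hemisphere W, so the sign is −
Point 4:
  φ: degrees = first 2 digits = 33, minutes = 16.2207; 33 + 16.2207/60 = 33.270345
  S → negative
  Longitude: split at 3 digits → 000° and 20.16763′; 0 + 20.16763/60 = 0.336127
  W → negative
Point 5:
  Lat: degrees = first 2 digits = 89, minutes = 45.2197; 89 + 45.2197/60 = 89.753662
  S ⇒ negate
  Lon: split at 3 digits → 000° and 15.7377′; 0 + 15.7377/60 = 0.262295
  hemisphere W, so the sign is −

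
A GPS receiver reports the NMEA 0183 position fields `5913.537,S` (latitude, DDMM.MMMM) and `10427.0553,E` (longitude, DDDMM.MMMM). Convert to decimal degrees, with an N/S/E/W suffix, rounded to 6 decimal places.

59.225617° S, 104.450922° E

Latitude: split at 2 digits → 59° and 13.537′; 59 + 13.537/60 = 59.2256167
Lon: degrees = first 3 digits = 104, minutes = 27.0553; 104 + 27.0553/60 = 104.4509217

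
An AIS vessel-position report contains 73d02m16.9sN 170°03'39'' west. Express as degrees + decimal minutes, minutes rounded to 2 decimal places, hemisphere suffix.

73° 2.28′ N, 170° 3.65′ W

φ: seconds/60 = 0.28167; minutes = 2 + 0.28167 = 2.2817
Lon: seconds/60 = 0.65000; minutes = 3 + 0.65000 = 3.6500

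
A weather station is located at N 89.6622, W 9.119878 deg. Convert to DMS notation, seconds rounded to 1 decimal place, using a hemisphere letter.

89°39′43.9″ N, 9°07′11.6″ W

φ: 0.662200° → 39.73200′; 0.73200 × 60 = 43.920″
Lon: 0.119878° → 7.19268′; 0.19268 × 60 = 11.561″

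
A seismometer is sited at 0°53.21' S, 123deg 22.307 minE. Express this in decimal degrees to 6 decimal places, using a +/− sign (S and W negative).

-0.886833, 123.371783

φ: 0 + 53.21/60 = 0.8868333
S ⇒ negate
Lon: 22.307′ = 0.371783°; total 123.3717833
E ⇒ keep positive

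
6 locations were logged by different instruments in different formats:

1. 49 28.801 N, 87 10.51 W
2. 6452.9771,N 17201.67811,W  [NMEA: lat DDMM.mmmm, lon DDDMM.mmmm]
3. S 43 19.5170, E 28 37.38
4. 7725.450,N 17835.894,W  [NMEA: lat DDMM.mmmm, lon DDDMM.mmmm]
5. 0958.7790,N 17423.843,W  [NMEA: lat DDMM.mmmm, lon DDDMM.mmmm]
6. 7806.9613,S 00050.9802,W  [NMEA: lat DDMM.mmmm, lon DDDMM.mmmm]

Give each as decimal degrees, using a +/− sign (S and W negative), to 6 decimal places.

1. 49.480017, -87.175167
2. 64.882952, -172.027969
3. -43.325283, 28.623000
4. 77.424167, -178.598233
5. 9.979650, -174.397383
6. -78.116022, -0.849670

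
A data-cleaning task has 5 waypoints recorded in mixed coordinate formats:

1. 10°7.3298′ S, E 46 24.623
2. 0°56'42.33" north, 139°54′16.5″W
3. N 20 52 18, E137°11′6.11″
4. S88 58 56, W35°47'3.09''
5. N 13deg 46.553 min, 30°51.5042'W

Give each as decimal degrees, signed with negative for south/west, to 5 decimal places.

1. -10.12216, 46.41038
2. 0.94509, -139.90458
3. 20.87167, 137.18503
4. -88.98222, -35.78419
5. 13.77588, -30.85840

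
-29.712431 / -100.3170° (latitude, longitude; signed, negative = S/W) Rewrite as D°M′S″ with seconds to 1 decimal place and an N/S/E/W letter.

Latitude is negative → S; |value| = 29.712431
Lat: 0.712431 × 60 = 42.74586′ → 42′, remainder × 60 = 44.752″
Longitude is negative → W; |value| = 100.317000
Longitude: whole degrees 100; 19.02000′ → 19′ and 1.200″

29°42′44.8″ S, 100°19′1.2″ W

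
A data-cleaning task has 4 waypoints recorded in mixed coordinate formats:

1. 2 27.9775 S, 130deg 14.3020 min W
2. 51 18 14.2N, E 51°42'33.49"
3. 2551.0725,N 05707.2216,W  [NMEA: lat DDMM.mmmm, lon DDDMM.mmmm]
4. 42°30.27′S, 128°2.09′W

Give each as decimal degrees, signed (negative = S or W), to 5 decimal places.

1. -2.46629, -130.23837
2. 51.30394, 51.70930
3. 25.85121, -57.12036
4. -42.50450, -128.03483

Point 1:
  φ: 27.9775′ = 0.466292°; total 2.466292
  S → negative
  Lon: 130 + 14.302/60 = 130.238367
  W ⇒ negate
Point 2:
  Lat: 51° + 18/60 + 14.2/3600 = 51 + 0.300000 + 0.003944 = 51.303944
  N ⇒ keep positive
  Longitude: 42′ + 33.49″ = 42.55817′; 51 + 42.55817/60 = 51.709303
  E ⇒ keep positive
Point 3:
  Latitude: split at 2 digits → 25° and 51.0725′; 25 + 51.0725/60 = 25.851208
  N → positive
  Longitude: degrees = first 3 digits = 57, minutes = 7.2216; 57 + 7.2216/60 = 57.120360
  W → negative
Point 4:
  φ: 30.27′ = 0.504500°; total 42.504500
  hemisphere S, so the sign is −
  λ: 2.09′ = 0.034833°; total 128.034833
  hemisphere W, so the sign is −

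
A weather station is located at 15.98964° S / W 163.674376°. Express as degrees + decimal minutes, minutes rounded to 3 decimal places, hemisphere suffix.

15° 59.378′ S, 163° 40.463′ W

Lat: minutes = (15.989640 − 15) × 60 = 59.37840
Longitude: minutes = (163.674376 − 163) × 60 = 40.46256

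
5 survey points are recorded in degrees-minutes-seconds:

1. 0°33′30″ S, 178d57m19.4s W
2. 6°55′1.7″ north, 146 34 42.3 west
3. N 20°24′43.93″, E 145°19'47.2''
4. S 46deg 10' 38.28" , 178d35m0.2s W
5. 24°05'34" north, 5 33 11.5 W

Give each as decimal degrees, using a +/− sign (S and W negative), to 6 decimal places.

Point 1:
  Latitude: 0 + 33/60 + 30/3600 = 0.5583333
  hemisphere S, so the sign is −
  Longitude: 178 + 57/60 + 19.4/3600 = 178.9553889
  W ⇒ negate
Point 2:
  Lat: 6 + 55/60 + 1.7/3600 = 6.9171389
  N → positive
  λ: 146 + 34/60 + 42.3/3600 = 146.5784167
  W → negative
Point 3:
  Lat: 24′ + 43.93″ = 24.73217′; 20 + 24.73217/60 = 20.4122028
  N → positive
  λ: 19′ + 47.2″ = 19.78667′; 145 + 19.78667/60 = 145.3297778
  E → positive
Point 4:
  φ: 46° + 10/60 + 38.28/3600 = 46 + 0.166667 + 0.010633 = 46.1773000
  hemisphere S, so the sign is −
  Longitude: 178° + 35/60 + 0.2/3600 = 178 + 0.583333 + 0.000056 = 178.5833889
  hemisphere W, so the sign is −
Point 5:
  Latitude: 24 + 5/60 + 34/3600 = 24.0927778
  N ⇒ keep positive
  Lon: 5° + 33/60 + 11.5/3600 = 5 + 0.550000 + 0.003194 = 5.5531944
  hemisphere W, so the sign is −

1. -0.558333, -178.955389
2. 6.917139, -146.578417
3. 20.412203, 145.329778
4. -46.177300, -178.583389
5. 24.092778, -5.553194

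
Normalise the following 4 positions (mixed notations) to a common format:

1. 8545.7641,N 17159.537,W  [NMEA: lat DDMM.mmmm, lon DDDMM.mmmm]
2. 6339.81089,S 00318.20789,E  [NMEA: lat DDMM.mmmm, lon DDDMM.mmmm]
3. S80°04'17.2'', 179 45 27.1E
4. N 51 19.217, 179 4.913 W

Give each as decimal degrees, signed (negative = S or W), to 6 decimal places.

1. 85.762735, -171.992283
2. -63.663515, 3.303465
3. -80.071444, 179.757528
4. 51.320283, -179.081883

Point 1:
  φ: split at 2 digits → 85° and 45.7641′; 85 + 45.7641/60 = 85.7627350
  N → positive
  λ: degrees = first 3 digits = 171, minutes = 59.537; 171 + 59.537/60 = 171.9922833
  hemisphere W, so the sign is −
Point 2:
  Latitude: degrees = first 2 digits = 63, minutes = 39.81089; 63 + 39.81089/60 = 63.6635148
  S ⇒ negate
  Lon: split at 3 digits → 003° and 18.20789′; 3 + 18.20789/60 = 3.3034648
  E ⇒ keep positive
Point 3:
  φ: 4′ + 17.2″ = 4.28667′; 80 + 4.28667/60 = 80.0714444
  hemisphere S, so the sign is −
  Longitude: 45′ + 27.1″ = 45.45167′; 179 + 45.45167/60 = 179.7575278
  E → positive
Point 4:
  Latitude: 19.217′ = 0.320283°; total 51.3202833
  N → positive
  Longitude: 179 + 4.913/60 = 179.0818833
  hemisphere W, so the sign is −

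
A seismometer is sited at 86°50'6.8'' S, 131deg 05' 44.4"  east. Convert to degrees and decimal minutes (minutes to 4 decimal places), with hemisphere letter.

Lat: seconds/60 = 0.11333; minutes = 50 + 0.11333 = 50.113333
Lon: seconds/60 = 0.74000; minutes = 5 + 0.74000 = 5.740000

86° 50.1133′ S, 131° 5.7400′ E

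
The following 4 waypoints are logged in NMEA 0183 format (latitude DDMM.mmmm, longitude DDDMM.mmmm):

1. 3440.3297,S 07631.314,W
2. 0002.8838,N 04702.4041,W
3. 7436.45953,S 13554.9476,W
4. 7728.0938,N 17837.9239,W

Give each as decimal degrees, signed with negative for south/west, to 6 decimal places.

Point 1:
  Lat: degrees = first 2 digits = 34, minutes = 40.3297; 34 + 40.3297/60 = 34.6721617
  S ⇒ negate
  Longitude: degrees = first 3 digits = 76, minutes = 31.314; 76 + 31.314/60 = 76.5219000
  W ⇒ negate
Point 2:
  Latitude: degrees = first 2 digits = 0, minutes = 2.8838; 0 + 2.8838/60 = 0.0480633
  N → positive
  Longitude: degrees = first 3 digits = 47, minutes = 2.4041; 47 + 2.4041/60 = 47.0400683
  W ⇒ negate
Point 3:
  Latitude: split at 2 digits → 74° and 36.45953′; 74 + 36.45953/60 = 74.6076588
  hemisphere S, so the sign is −
  Longitude: degrees = first 3 digits = 135, minutes = 54.9476; 135 + 54.9476/60 = 135.9157933
  W ⇒ negate
Point 4:
  Latitude: degrees = first 2 digits = 77, minutes = 28.0938; 77 + 28.0938/60 = 77.4682300
  N ⇒ keep positive
  λ: split at 3 digits → 178° and 37.9239′; 178 + 37.9239/60 = 178.6320650
  W ⇒ negate

1. -34.672162, -76.521900
2. 0.048063, -47.040068
3. -74.607659, -135.915793
4. 77.468230, -178.632065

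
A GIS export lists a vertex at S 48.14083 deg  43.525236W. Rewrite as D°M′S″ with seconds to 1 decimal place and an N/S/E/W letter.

φ: whole degrees 48; 8.44980′ → 8′ and 26.988″
λ: 0.525236° → 31.51416′; 0.51416 × 60 = 30.850″

48°08′27.0″ S, 43°31′30.8″ W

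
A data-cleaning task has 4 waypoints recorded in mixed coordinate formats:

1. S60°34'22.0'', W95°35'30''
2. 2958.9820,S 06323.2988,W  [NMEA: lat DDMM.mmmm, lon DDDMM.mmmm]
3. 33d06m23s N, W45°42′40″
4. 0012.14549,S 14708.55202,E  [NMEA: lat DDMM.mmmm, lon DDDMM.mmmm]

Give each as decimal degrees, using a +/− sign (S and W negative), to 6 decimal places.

Point 1:
  Latitude: 34′ + 22″ = 34.36667′; 60 + 34.36667/60 = 60.5727778
  S → negative
  Lon: 95° + 35/60 + 30/3600 = 95 + 0.583333 + 0.008333 = 95.5916667
  hemisphere W, so the sign is −
Point 2:
  φ: split at 2 digits → 29° and 58.982′; 29 + 58.982/60 = 29.9830333
  hemisphere S, so the sign is −
  λ: split at 3 digits → 063° and 23.2988′; 63 + 23.2988/60 = 63.3883133
  W → negative
Point 3:
  Latitude: 6′ + 23″ = 6.38333′; 33 + 6.38333/60 = 33.1063889
  N ⇒ keep positive
  λ: 42′ + 40″ = 42.66667′; 45 + 42.66667/60 = 45.7111111
  W → negative
Point 4:
  φ: split at 2 digits → 00° and 12.14549′; 0 + 12.14549/60 = 0.2024248
  hemisphere S, so the sign is −
  λ: degrees = first 3 digits = 147, minutes = 8.55202; 147 + 8.55202/60 = 147.1425337
  E → positive

1. -60.572778, -95.591667
2. -29.983033, -63.388313
3. 33.106389, -45.711111
4. -0.202425, 147.142534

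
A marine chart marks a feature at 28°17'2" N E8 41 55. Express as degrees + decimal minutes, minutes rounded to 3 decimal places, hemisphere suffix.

28° 17.033′ N, 8° 41.917′ E

φ: 17 + 2/60 = 17.03333′
Lon: 41 + 55/60 = 41.91667′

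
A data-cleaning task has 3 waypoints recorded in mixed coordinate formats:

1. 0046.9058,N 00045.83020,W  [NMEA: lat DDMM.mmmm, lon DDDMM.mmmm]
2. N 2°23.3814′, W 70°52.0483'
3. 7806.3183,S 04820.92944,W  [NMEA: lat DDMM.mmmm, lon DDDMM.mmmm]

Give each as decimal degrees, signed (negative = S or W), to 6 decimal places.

1. 0.781763, -0.763837
2. 2.389690, -70.867472
3. -78.105305, -48.348824

Point 1:
  Latitude: split at 2 digits → 00° and 46.9058′; 0 + 46.9058/60 = 0.7817633
  N ⇒ keep positive
  Longitude: split at 3 digits → 000° and 45.8302′; 0 + 45.8302/60 = 0.7638367
  W ⇒ negate
Point 2:
  Lat: 2 + 23.3814/60 = 2.3896900
  N ⇒ keep positive
  Lon: 52.0483′ = 0.867472°; total 70.8674717
  W ⇒ negate
Point 3:
  φ: split at 2 digits → 78° and 6.3183′; 78 + 6.3183/60 = 78.1053050
  hemisphere S, so the sign is −
  Lon: split at 3 digits → 048° and 20.92944′; 48 + 20.92944/60 = 48.3488240
  hemisphere W, so the sign is −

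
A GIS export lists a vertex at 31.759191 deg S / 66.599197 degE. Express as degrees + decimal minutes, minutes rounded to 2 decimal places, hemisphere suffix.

Latitude: fractional part 0.759191 → 45.5515 minutes
Longitude: fractional part 0.599197 → 35.9518 minutes

31° 45.55′ S, 66° 35.95′ E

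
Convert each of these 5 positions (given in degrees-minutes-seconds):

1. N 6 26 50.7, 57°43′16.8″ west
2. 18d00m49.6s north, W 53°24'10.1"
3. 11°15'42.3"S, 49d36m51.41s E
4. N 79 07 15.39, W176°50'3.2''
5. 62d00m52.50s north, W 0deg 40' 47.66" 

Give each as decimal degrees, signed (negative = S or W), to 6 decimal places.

1. 6.447417, -57.721333
2. 18.013778, -53.402806
3. -11.261750, 49.614281
4. 79.120942, -176.834222
5. 62.014583, -0.679906

Point 1:
  φ: 26′ + 50.7″ = 26.84500′; 6 + 26.84500/60 = 6.4474167
  N ⇒ keep positive
  Longitude: 57 + 43/60 + 16.8/3600 = 57.7213333
  hemisphere W, so the sign is −
Point 2:
  Latitude: 0′ + 49.6″ = 0.82667′; 18 + 0.82667/60 = 18.0137778
  N → positive
  Longitude: 24′ + 10.1″ = 24.16833′; 53 + 24.16833/60 = 53.4028056
  W → negative
Point 3:
  Latitude: 11° + 15/60 + 42.3/3600 = 11 + 0.250000 + 0.011750 = 11.2617500
  S ⇒ negate
  Longitude: 49° + 36/60 + 51.41/3600 = 49 + 0.600000 + 0.014281 = 49.6142806
  E → positive
Point 4:
  φ: 7′ + 15.39″ = 7.25650′; 79 + 7.25650/60 = 79.1209417
  N → positive
  Lon: 176° + 50/60 + 3.2/3600 = 176 + 0.833333 + 0.000889 = 176.8342222
  W ⇒ negate
Point 5:
  Latitude: 62° + 0/60 + 52.5/3600 = 62 + 0.000000 + 0.014583 = 62.0145833
  N → positive
  Longitude: 0 + 40/60 + 47.66/3600 = 0.6799056
  W → negative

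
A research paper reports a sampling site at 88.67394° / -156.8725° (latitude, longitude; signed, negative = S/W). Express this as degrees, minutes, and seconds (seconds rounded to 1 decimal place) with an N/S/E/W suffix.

88°40′26.2″ N, 156°52′21.0″ W

φ: whole degrees 88; 40.43640′ → 40′ and 26.184″
Longitude is negative → W; |value| = 156.872500
λ: 0.872500 × 60 = 52.35000′ → 52′, remainder × 60 = 21.000″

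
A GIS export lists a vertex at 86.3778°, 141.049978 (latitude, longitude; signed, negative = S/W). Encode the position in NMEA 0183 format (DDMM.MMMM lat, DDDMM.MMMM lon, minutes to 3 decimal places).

8622.668,N / 14102.999,E

Latitude: fractional part 0.377800 → 22.66800 minutes
Lon: 141° + 0.049978 × 60 = 141° 2.99868′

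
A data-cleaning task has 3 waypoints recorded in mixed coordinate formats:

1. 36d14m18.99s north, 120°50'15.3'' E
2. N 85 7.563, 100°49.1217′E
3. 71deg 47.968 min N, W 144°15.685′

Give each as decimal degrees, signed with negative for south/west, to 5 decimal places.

Point 1:
  Latitude: 14′ + 18.99″ = 14.31650′; 36 + 14.31650/60 = 36.238608
  N ⇒ keep positive
  Lon: 120 + 50/60 + 15.3/3600 = 120.837583
  E → positive
Point 2:
  Lat: 85 + 7.563/60 = 85.126050
  N → positive
  λ: 49.1217′ = 0.818695°; total 100.818695
  E → positive
Point 3:
  Lat: 47.968′ = 0.799467°; total 71.799467
  N → positive
  Longitude: 15.685′ = 0.261417°; total 144.261417
  hemisphere W, so the sign is −

1. 36.23861, 120.83758
2. 85.12605, 100.81870
3. 71.79947, -144.26142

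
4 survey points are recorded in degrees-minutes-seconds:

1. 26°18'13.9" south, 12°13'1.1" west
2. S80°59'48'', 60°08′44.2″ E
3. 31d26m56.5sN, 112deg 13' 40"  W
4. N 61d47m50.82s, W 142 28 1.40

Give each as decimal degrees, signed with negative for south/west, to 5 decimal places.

Point 1:
  Latitude: 18′ + 13.9″ = 18.23167′; 26 + 18.23167/60 = 26.303861
  S → negative
  Longitude: 13′ + 1.1″ = 13.01833′; 12 + 13.01833/60 = 12.216972
  hemisphere W, so the sign is −
Point 2:
  φ: 80 + 59/60 + 48/3600 = 80.996667
  S ⇒ negate
  Lon: 60 + 8/60 + 44.2/3600 = 60.145611
  E ⇒ keep positive
Point 3:
  Lat: 31° + 26/60 + 56.5/3600 = 31 + 0.433333 + 0.015694 = 31.449028
  N ⇒ keep positive
  Lon: 13′ + 40″ = 13.66667′; 112 + 13.66667/60 = 112.227778
  W ⇒ negate
Point 4:
  Latitude: 47′ + 50.82″ = 47.84700′; 61 + 47.84700/60 = 61.797450
  N → positive
  λ: 28′ + 1.4″ = 28.02333′; 142 + 28.02333/60 = 142.467056
  W ⇒ negate

1. -26.30386, -12.21697
2. -80.99667, 60.14561
3. 31.44903, -112.22778
4. 61.79745, -142.46706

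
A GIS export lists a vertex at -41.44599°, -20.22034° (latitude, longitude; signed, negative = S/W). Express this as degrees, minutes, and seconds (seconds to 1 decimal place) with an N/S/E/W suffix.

41°26′45.6″ S, 20°13′13.2″ W

Latitude is negative → S; |value| = 41.445990
Lat: whole degrees 41; 26.75940′ → 26′ and 45.564″
Longitude is negative → W; |value| = 20.220340
Longitude: 0.220340 × 60 = 13.22040′ → 13′, remainder × 60 = 13.224″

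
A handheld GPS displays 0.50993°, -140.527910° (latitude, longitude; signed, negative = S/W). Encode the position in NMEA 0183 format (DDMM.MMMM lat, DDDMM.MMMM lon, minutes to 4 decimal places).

0030.5958,N / 14031.6746,W

Latitude: minutes = (0.509930 − 0) × 60 = 30.595800
Longitude is negative → W; |value| = 140.527910
λ: minutes = (140.527910 − 140) × 60 = 31.674600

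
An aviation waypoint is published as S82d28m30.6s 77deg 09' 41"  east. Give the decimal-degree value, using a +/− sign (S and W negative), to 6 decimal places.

Lat: 28′ + 30.6″ = 28.51000′; 82 + 28.51000/60 = 82.4751667
S ⇒ negate
Lon: 9′ + 41″ = 9.68333′; 77 + 9.68333/60 = 77.1613889
E → positive

-82.475167, 77.161389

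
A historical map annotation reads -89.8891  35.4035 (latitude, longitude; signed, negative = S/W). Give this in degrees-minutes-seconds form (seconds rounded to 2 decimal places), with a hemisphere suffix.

89°53′20.76″ S, 35°24′12.60″ E

Latitude is negative → S; |value| = 89.889100
φ: whole degrees 89; 53.34600′ → 53′ and 20.7600″
Lon: 0.403500° → 24.21000′; 0.21000 × 60 = 12.6000″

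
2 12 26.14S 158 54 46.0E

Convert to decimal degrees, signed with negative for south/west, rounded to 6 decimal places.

-2.207261, 158.912778

Latitude: 2 + 12/60 + 26.14/3600 = 2.2072611
hemisphere S, so the sign is −
λ: 54′ + 46″ = 54.76667′; 158 + 54.76667/60 = 158.9127778
E ⇒ keep positive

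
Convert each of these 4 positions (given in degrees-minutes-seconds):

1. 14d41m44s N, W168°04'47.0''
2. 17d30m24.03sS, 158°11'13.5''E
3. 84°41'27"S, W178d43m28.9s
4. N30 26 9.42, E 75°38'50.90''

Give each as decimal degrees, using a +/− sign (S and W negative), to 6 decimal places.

1. 14.695556, -168.079722
2. -17.506675, 158.187083
3. -84.690833, -178.724694
4. 30.435950, 75.647472

Point 1:
  Lat: 14° + 41/60 + 44/3600 = 14 + 0.683333 + 0.012222 = 14.6955556
  N → positive
  λ: 168° + 4/60 + 47/3600 = 168 + 0.066667 + 0.013056 = 168.0797222
  W ⇒ negate
Point 2:
  Lat: 17° + 30/60 + 24.03/3600 = 17 + 0.500000 + 0.006675 = 17.5066750
  hemisphere S, so the sign is −
  Lon: 11′ + 13.5″ = 11.22500′; 158 + 11.22500/60 = 158.1870833
  E → positive
Point 3:
  Lat: 41′ + 27″ = 41.45000′; 84 + 41.45000/60 = 84.6908333
  S ⇒ negate
  Longitude: 43′ + 28.9″ = 43.48167′; 178 + 43.48167/60 = 178.7246944
  W ⇒ negate
Point 4:
  Lat: 30 + 26/60 + 9.42/3600 = 30.4359500
  N → positive
  λ: 75 + 38/60 + 50.9/3600 = 75.6474722
  E → positive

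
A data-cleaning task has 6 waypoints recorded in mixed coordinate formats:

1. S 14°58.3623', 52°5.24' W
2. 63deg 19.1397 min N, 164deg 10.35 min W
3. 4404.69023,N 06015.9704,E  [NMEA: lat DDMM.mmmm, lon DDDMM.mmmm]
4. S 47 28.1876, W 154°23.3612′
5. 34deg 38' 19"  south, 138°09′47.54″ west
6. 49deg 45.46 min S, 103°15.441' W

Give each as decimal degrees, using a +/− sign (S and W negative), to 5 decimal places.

Point 1:
  Lat: 14 + 58.3623/60 = 14.972705
  hemisphere S, so the sign is −
  λ: 5.24′ = 0.087333°; total 52.087333
  W → negative
Point 2:
  φ: 63 + 19.1397/60 = 63.318995
  N → positive
  Longitude: 164 + 10.35/60 = 164.172500
  W → negative
Point 3:
  Lat: degrees = first 2 digits = 44, minutes = 4.69023; 44 + 4.69023/60 = 44.078171
  N → positive
  Lon: split at 3 digits → 060° and 15.9704′; 60 + 15.9704/60 = 60.266173
  E ⇒ keep positive
Point 4:
  Lat: 47 + 28.1876/60 = 47.469793
  S → negative
  Lon: 154 + 23.3612/60 = 154.389353
  W ⇒ negate
Point 5:
  Lat: 38′ + 19″ = 38.31667′; 34 + 38.31667/60 = 34.638611
  S → negative
  Lon: 138° + 9/60 + 47.54/3600 = 138 + 0.150000 + 0.013206 = 138.163206
  hemisphere W, so the sign is −
Point 6:
  Latitude: 45.46′ = 0.757667°; total 49.757667
  hemisphere S, so the sign is −
  λ: 103 + 15.441/60 = 103.257350
  W ⇒ negate

1. -14.97271, -52.08733
2. 63.31900, -164.17250
3. 44.07817, 60.26617
4. -47.46979, -154.38935
5. -34.63861, -138.16321
6. -49.75767, -103.25735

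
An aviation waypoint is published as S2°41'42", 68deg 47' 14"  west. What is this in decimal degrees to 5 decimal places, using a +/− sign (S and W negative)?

-2.69500, -68.78722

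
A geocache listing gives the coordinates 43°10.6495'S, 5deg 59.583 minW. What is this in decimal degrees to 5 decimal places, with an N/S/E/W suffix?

φ: 43 + 10.6495/60 = 43.177492
λ: 5 + 59.583/60 = 5.993050

43.17749° S, 5.99305° W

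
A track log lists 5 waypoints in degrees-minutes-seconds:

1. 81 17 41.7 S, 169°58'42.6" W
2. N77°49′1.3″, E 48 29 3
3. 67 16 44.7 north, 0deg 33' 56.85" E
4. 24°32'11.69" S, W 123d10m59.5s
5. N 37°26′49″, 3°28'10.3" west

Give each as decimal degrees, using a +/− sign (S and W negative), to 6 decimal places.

1. -81.294917, -169.978500
2. 77.817028, 48.484167
3. 67.279083, 0.565792
4. -24.536581, -123.183194
5. 37.446944, -3.469528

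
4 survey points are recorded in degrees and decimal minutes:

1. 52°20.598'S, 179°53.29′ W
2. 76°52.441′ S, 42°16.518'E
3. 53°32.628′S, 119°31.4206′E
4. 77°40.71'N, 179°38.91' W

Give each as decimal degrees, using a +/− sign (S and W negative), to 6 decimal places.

Point 1:
  Lat: 20.598′ = 0.343300°; total 52.3433000
  hemisphere S, so the sign is −
  Lon: 53.29′ = 0.888167°; total 179.8881667
  W ⇒ negate
Point 2:
  Lat: 52.441′ = 0.874017°; total 76.8740167
  hemisphere S, so the sign is −
  λ: 42 + 16.518/60 = 42.2753000
  E ⇒ keep positive
Point 3:
  φ: 53 + 32.628/60 = 53.5438000
  S → negative
  Lon: 31.4206′ = 0.523677°; total 119.5236767
  E ⇒ keep positive
Point 4:
  φ: 40.71′ = 0.678500°; total 77.6785000
  N ⇒ keep positive
  Longitude: 179 + 38.91/60 = 179.6485000
  W → negative

1. -52.343300, -179.888167
2. -76.874017, 42.275300
3. -53.543800, 119.523677
4. 77.678500, -179.648500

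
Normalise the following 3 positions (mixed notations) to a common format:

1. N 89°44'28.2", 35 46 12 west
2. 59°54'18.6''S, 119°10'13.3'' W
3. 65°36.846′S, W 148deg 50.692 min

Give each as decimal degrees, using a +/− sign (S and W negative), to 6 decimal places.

1. 89.741167, -35.770000
2. -59.905167, -119.170361
3. -65.614100, -148.844867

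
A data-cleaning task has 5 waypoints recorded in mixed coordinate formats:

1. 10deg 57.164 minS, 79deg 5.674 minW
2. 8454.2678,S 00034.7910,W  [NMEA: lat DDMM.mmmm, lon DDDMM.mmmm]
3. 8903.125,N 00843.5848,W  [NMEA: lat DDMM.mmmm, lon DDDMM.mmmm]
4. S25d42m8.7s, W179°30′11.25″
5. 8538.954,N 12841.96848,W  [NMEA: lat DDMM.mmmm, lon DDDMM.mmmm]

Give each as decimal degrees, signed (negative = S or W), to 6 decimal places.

1. -10.952733, -79.094567
2. -84.904463, -0.579850
3. 89.052083, -8.726413
4. -25.702417, -179.503125
5. 85.649233, -128.699475

Point 1:
  Lat: 10 + 57.164/60 = 10.9527333
  S ⇒ negate
  Longitude: 5.674′ = 0.094567°; total 79.0945667
  W ⇒ negate
Point 2:
  Lat: degrees = first 2 digits = 84, minutes = 54.2678; 84 + 54.2678/60 = 84.9044633
  S → negative
  λ: split at 3 digits → 000° and 34.791′; 0 + 34.791/60 = 0.5798500
  hemisphere W, so the sign is −
Point 3:
  Lat: degrees = first 2 digits = 89, minutes = 3.125; 89 + 3.125/60 = 89.0520833
  N ⇒ keep positive
  Longitude: degrees = first 3 digits = 8, minutes = 43.5848; 8 + 43.5848/60 = 8.7264133
  W → negative
Point 4:
  Lat: 25 + 42/60 + 8.7/3600 = 25.7024167
  S → negative
  Lon: 179° + 30/60 + 11.25/3600 = 179 + 0.500000 + 0.003125 = 179.5031250
  W ⇒ negate
Point 5:
  Lat: split at 2 digits → 85° and 38.954′; 85 + 38.954/60 = 85.6492333
  N ⇒ keep positive
  Lon: split at 3 digits → 128° and 41.96848′; 128 + 41.96848/60 = 128.6994747
  hemisphere W, so the sign is −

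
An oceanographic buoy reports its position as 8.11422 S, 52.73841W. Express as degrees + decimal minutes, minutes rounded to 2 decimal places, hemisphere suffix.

8° 6.85′ S, 52° 44.30′ W

φ: minutes = (8.114220 − 8) × 60 = 6.8532
Longitude: fractional part 0.738410 → 44.3046 minutes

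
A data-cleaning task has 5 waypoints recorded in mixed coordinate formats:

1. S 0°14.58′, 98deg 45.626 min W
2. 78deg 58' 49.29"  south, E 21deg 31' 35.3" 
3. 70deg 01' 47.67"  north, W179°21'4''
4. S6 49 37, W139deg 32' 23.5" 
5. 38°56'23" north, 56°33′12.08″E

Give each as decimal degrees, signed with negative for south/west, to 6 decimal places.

Point 1:
  φ: 14.58′ = 0.243000°; total 0.2430000
  S → negative
  Lon: 45.626′ = 0.760433°; total 98.7604333
  hemisphere W, so the sign is −
Point 2:
  Latitude: 78 + 58/60 + 49.29/3600 = 78.9803583
  hemisphere S, so the sign is −
  λ: 21° + 31/60 + 35.3/3600 = 21 + 0.516667 + 0.009806 = 21.5264722
  E → positive
Point 3:
  φ: 1′ + 47.67″ = 1.79450′; 70 + 1.79450/60 = 70.0299083
  N → positive
  Lon: 179 + 21/60 + 4/3600 = 179.3511111
  W → negative
Point 4:
  Lat: 6 + 49/60 + 37/3600 = 6.8269444
  S → negative
  Longitude: 32′ + 23.5″ = 32.39167′; 139 + 32.39167/60 = 139.5398611
  W ⇒ negate
Point 5:
  Latitude: 56′ + 23″ = 56.38333′; 38 + 56.38333/60 = 38.9397222
  N ⇒ keep positive
  Longitude: 33′ + 12.08″ = 33.20133′; 56 + 33.20133/60 = 56.5533556
  E → positive

1. -0.243000, -98.760433
2. -78.980358, 21.526472
3. 70.029908, -179.351111
4. -6.826944, -139.539861
5. 38.939722, 56.553356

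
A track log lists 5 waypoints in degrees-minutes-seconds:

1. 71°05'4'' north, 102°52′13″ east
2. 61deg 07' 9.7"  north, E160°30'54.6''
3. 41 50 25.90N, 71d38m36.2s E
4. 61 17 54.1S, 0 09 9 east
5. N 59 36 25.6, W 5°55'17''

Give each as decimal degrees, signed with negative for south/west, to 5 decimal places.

1. 71.08444, 102.87028
2. 61.11936, 160.51517
3. 41.84053, 71.64339
4. -61.29836, 0.15250
5. 59.60711, -5.92139

Point 1:
  Lat: 71° + 5/60 + 4/3600 = 71 + 0.083333 + 0.001111 = 71.084444
  N ⇒ keep positive
  Lon: 52′ + 13″ = 52.21667′; 102 + 52.21667/60 = 102.870278
  E ⇒ keep positive
Point 2:
  φ: 61° + 7/60 + 9.7/3600 = 61 + 0.116667 + 0.002694 = 61.119361
  N → positive
  Longitude: 30′ + 54.6″ = 30.91000′; 160 + 30.91000/60 = 160.515167
  E ⇒ keep positive
Point 3:
  Latitude: 41° + 50/60 + 25.9/3600 = 41 + 0.833333 + 0.007194 = 41.840528
  N → positive
  λ: 38′ + 36.2″ = 38.60333′; 71 + 38.60333/60 = 71.643389
  E → positive
Point 4:
  Latitude: 17′ + 54.1″ = 17.90167′; 61 + 17.90167/60 = 61.298361
  S → negative
  λ: 0 + 9/60 + 9/3600 = 0.152500
  E ⇒ keep positive
Point 5:
  Lat: 59 + 36/60 + 25.6/3600 = 59.607111
  N ⇒ keep positive
  Lon: 5° + 55/60 + 17/3600 = 5 + 0.916667 + 0.004722 = 5.921389
  W ⇒ negate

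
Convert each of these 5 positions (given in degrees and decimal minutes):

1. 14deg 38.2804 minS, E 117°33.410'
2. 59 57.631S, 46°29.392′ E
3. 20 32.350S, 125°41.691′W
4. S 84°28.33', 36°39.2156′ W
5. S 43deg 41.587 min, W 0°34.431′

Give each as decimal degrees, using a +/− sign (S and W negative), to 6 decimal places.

Point 1:
  Lat: 14 + 38.2804/60 = 14.6380067
  S → negative
  Lon: 33.41′ = 0.556833°; total 117.5568333
  E ⇒ keep positive
Point 2:
  Lat: 59 + 57.631/60 = 59.9605167
  S → negative
  Longitude: 46 + 29.392/60 = 46.4898667
  E ⇒ keep positive
Point 3:
  Lat: 32.35′ = 0.539167°; total 20.5391667
  S ⇒ negate
  λ: 41.691′ = 0.694850°; total 125.6948500
  hemisphere W, so the sign is −
Point 4:
  Latitude: 84 + 28.33/60 = 84.4721667
  S → negative
  λ: 36 + 39.2156/60 = 36.6535933
  W ⇒ negate
Point 5:
  φ: 43 + 41.587/60 = 43.6931167
  hemisphere S, so the sign is −
  λ: 0 + 34.431/60 = 0.5738500
  W ⇒ negate

1. -14.638007, 117.556833
2. -59.960517, 46.489867
3. -20.539167, -125.694850
4. -84.472167, -36.653593
5. -43.693117, -0.573850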